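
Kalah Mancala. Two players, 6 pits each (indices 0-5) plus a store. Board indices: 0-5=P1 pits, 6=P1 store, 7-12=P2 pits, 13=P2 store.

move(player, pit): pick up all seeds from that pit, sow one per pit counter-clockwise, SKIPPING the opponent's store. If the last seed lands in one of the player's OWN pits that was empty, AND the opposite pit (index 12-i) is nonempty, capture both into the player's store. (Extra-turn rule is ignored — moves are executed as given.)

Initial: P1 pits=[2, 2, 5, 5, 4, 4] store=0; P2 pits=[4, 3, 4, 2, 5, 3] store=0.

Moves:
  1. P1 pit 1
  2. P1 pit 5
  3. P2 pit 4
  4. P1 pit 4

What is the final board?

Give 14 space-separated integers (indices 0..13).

Move 1: P1 pit1 -> P1=[2,0,6,6,4,4](0) P2=[4,3,4,2,5,3](0)
Move 2: P1 pit5 -> P1=[2,0,6,6,4,0](1) P2=[5,4,5,2,5,3](0)
Move 3: P2 pit4 -> P1=[3,1,7,6,4,0](1) P2=[5,4,5,2,0,4](1)
Move 4: P1 pit4 -> P1=[3,1,7,6,0,1](2) P2=[6,5,5,2,0,4](1)

Answer: 3 1 7 6 0 1 2 6 5 5 2 0 4 1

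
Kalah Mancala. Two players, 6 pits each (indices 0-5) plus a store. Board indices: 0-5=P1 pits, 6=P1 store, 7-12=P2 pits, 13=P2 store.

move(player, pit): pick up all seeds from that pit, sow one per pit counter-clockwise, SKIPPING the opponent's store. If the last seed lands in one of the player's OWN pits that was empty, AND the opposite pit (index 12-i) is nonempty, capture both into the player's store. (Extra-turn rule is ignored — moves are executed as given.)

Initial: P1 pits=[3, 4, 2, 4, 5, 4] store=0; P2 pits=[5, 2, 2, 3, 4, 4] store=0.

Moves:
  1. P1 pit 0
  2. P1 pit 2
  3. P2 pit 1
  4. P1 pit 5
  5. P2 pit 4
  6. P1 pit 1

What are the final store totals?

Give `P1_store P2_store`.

Move 1: P1 pit0 -> P1=[0,5,3,5,5,4](0) P2=[5,2,2,3,4,4](0)
Move 2: P1 pit2 -> P1=[0,5,0,6,6,5](0) P2=[5,2,2,3,4,4](0)
Move 3: P2 pit1 -> P1=[0,5,0,6,6,5](0) P2=[5,0,3,4,4,4](0)
Move 4: P1 pit5 -> P1=[0,5,0,6,6,0](1) P2=[6,1,4,5,4,4](0)
Move 5: P2 pit4 -> P1=[1,6,0,6,6,0](1) P2=[6,1,4,5,0,5](1)
Move 6: P1 pit1 -> P1=[1,0,1,7,7,1](2) P2=[7,1,4,5,0,5](1)

Answer: 2 1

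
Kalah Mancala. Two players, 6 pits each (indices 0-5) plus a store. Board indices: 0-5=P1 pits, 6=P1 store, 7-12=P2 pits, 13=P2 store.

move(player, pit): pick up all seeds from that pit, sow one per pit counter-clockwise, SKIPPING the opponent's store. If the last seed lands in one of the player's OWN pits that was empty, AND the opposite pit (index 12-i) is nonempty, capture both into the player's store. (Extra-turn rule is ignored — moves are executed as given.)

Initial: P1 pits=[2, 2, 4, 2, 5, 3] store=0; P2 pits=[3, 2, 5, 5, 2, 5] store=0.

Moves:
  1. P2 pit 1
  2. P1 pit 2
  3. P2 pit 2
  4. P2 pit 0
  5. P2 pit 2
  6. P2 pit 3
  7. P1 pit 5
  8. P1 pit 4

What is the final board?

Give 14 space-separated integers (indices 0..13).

Answer: 4 4 1 4 0 1 3 2 3 2 2 5 7 2

Derivation:
Move 1: P2 pit1 -> P1=[2,2,4,2,5,3](0) P2=[3,0,6,6,2,5](0)
Move 2: P1 pit2 -> P1=[2,2,0,3,6,4](1) P2=[3,0,6,6,2,5](0)
Move 3: P2 pit2 -> P1=[3,3,0,3,6,4](1) P2=[3,0,0,7,3,6](1)
Move 4: P2 pit0 -> P1=[3,3,0,3,6,4](1) P2=[0,1,1,8,3,6](1)
Move 5: P2 pit2 -> P1=[3,3,0,3,6,4](1) P2=[0,1,0,9,3,6](1)
Move 6: P2 pit3 -> P1=[4,4,1,4,7,5](1) P2=[0,1,0,0,4,7](2)
Move 7: P1 pit5 -> P1=[4,4,1,4,7,0](2) P2=[1,2,1,1,4,7](2)
Move 8: P1 pit4 -> P1=[4,4,1,4,0,1](3) P2=[2,3,2,2,5,7](2)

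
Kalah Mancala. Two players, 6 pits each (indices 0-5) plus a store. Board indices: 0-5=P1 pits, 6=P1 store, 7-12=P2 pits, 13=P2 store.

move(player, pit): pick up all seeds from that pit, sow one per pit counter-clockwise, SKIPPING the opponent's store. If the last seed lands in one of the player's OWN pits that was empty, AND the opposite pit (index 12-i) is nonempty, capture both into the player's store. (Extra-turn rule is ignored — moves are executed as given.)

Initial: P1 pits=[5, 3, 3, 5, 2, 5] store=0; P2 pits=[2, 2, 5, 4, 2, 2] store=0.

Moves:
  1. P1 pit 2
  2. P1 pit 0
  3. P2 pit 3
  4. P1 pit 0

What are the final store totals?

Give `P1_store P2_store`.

Move 1: P1 pit2 -> P1=[5,3,0,6,3,6](0) P2=[2,2,5,4,2,2](0)
Move 2: P1 pit0 -> P1=[0,4,1,7,4,7](0) P2=[2,2,5,4,2,2](0)
Move 3: P2 pit3 -> P1=[1,4,1,7,4,7](0) P2=[2,2,5,0,3,3](1)
Move 4: P1 pit0 -> P1=[0,5,1,7,4,7](0) P2=[2,2,5,0,3,3](1)

Answer: 0 1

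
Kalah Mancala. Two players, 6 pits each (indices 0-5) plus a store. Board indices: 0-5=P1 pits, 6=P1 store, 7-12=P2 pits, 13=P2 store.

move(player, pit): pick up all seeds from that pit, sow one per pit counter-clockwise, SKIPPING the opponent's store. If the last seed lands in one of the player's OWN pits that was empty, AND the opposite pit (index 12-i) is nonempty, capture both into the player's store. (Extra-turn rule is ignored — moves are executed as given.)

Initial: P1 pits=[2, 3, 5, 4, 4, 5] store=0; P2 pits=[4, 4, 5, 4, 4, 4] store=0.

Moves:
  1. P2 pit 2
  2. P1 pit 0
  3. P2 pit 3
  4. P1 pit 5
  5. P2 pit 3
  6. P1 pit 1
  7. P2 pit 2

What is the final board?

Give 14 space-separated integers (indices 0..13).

Answer: 1 0 0 6 5 1 2 5 5 0 0 7 6 10

Derivation:
Move 1: P2 pit2 -> P1=[3,3,5,4,4,5](0) P2=[4,4,0,5,5,5](1)
Move 2: P1 pit0 -> P1=[0,4,6,5,4,5](0) P2=[4,4,0,5,5,5](1)
Move 3: P2 pit3 -> P1=[1,5,6,5,4,5](0) P2=[4,4,0,0,6,6](2)
Move 4: P1 pit5 -> P1=[1,5,6,5,4,0](1) P2=[5,5,1,1,6,6](2)
Move 5: P2 pit3 -> P1=[1,5,6,5,4,0](1) P2=[5,5,1,0,7,6](2)
Move 6: P1 pit1 -> P1=[1,0,7,6,5,1](2) P2=[5,5,1,0,7,6](2)
Move 7: P2 pit2 -> P1=[1,0,0,6,5,1](2) P2=[5,5,0,0,7,6](10)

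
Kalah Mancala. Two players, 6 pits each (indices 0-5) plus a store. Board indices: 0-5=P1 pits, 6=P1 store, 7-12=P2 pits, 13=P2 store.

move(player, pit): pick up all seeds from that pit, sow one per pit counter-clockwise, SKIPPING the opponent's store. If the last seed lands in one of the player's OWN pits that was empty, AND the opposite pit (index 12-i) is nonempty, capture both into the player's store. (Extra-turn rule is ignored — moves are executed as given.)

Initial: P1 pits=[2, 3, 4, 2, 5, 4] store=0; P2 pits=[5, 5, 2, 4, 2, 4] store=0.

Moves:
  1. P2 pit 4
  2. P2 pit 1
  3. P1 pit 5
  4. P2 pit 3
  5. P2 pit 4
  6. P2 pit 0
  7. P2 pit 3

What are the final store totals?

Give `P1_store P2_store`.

Move 1: P2 pit4 -> P1=[2,3,4,2,5,4](0) P2=[5,5,2,4,0,5](1)
Move 2: P2 pit1 -> P1=[2,3,4,2,5,4](0) P2=[5,0,3,5,1,6](2)
Move 3: P1 pit5 -> P1=[2,3,4,2,5,0](1) P2=[6,1,4,5,1,6](2)
Move 4: P2 pit3 -> P1=[3,4,4,2,5,0](1) P2=[6,1,4,0,2,7](3)
Move 5: P2 pit4 -> P1=[3,4,4,2,5,0](1) P2=[6,1,4,0,0,8](4)
Move 6: P2 pit0 -> P1=[3,4,4,2,5,0](1) P2=[0,2,5,1,1,9](5)
Move 7: P2 pit3 -> P1=[3,4,4,2,5,0](1) P2=[0,2,5,0,2,9](5)

Answer: 1 5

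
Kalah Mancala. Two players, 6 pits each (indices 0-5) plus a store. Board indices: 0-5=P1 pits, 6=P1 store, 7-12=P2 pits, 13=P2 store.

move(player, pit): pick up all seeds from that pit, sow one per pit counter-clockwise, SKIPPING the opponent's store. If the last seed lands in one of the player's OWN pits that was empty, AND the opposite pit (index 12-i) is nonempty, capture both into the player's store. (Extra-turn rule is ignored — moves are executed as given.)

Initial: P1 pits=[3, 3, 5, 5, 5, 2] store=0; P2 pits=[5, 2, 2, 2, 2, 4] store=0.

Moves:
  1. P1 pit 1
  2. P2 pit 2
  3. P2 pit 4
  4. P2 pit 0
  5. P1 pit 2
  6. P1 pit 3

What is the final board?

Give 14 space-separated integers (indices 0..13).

Move 1: P1 pit1 -> P1=[3,0,6,6,6,2](0) P2=[5,2,2,2,2,4](0)
Move 2: P2 pit2 -> P1=[3,0,6,6,6,2](0) P2=[5,2,0,3,3,4](0)
Move 3: P2 pit4 -> P1=[4,0,6,6,6,2](0) P2=[5,2,0,3,0,5](1)
Move 4: P2 pit0 -> P1=[4,0,6,6,6,2](0) P2=[0,3,1,4,1,6](1)
Move 5: P1 pit2 -> P1=[4,0,0,7,7,3](1) P2=[1,4,1,4,1,6](1)
Move 6: P1 pit3 -> P1=[4,0,0,0,8,4](2) P2=[2,5,2,5,1,6](1)

Answer: 4 0 0 0 8 4 2 2 5 2 5 1 6 1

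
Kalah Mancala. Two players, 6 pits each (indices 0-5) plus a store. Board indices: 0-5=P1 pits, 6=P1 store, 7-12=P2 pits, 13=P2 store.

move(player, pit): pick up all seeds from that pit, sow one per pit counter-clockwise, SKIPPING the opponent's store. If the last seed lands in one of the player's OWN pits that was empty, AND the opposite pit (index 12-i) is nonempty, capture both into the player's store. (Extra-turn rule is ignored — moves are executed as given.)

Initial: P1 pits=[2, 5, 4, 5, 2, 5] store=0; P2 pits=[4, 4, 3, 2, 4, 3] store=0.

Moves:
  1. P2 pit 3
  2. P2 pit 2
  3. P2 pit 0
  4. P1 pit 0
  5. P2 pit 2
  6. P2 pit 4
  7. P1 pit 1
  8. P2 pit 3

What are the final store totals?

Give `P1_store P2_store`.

Move 1: P2 pit3 -> P1=[2,5,4,5,2,5](0) P2=[4,4,3,0,5,4](0)
Move 2: P2 pit2 -> P1=[2,5,4,5,2,5](0) P2=[4,4,0,1,6,5](0)
Move 3: P2 pit0 -> P1=[2,5,4,5,2,5](0) P2=[0,5,1,2,7,5](0)
Move 4: P1 pit0 -> P1=[0,6,5,5,2,5](0) P2=[0,5,1,2,7,5](0)
Move 5: P2 pit2 -> P1=[0,6,5,5,2,5](0) P2=[0,5,0,3,7,5](0)
Move 6: P2 pit4 -> P1=[1,7,6,6,3,5](0) P2=[0,5,0,3,0,6](1)
Move 7: P1 pit1 -> P1=[1,0,7,7,4,6](1) P2=[1,6,0,3,0,6](1)
Move 8: P2 pit3 -> P1=[1,0,7,7,4,6](1) P2=[1,6,0,0,1,7](2)

Answer: 1 2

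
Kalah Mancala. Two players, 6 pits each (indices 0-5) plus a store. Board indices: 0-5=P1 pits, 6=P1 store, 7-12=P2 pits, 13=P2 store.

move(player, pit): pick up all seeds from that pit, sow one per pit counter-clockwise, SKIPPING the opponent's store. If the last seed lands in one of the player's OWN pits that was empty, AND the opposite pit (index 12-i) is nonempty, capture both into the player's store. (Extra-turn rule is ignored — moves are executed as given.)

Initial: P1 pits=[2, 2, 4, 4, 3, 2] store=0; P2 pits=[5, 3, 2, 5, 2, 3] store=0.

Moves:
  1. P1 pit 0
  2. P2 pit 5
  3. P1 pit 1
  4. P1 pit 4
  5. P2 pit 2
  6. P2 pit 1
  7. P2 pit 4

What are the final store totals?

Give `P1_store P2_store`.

Answer: 1 4

Derivation:
Move 1: P1 pit0 -> P1=[0,3,5,4,3,2](0) P2=[5,3,2,5,2,3](0)
Move 2: P2 pit5 -> P1=[1,4,5,4,3,2](0) P2=[5,3,2,5,2,0](1)
Move 3: P1 pit1 -> P1=[1,0,6,5,4,3](0) P2=[5,3,2,5,2,0](1)
Move 4: P1 pit4 -> P1=[1,0,6,5,0,4](1) P2=[6,4,2,5,2,0](1)
Move 5: P2 pit2 -> P1=[1,0,6,5,0,4](1) P2=[6,4,0,6,3,0](1)
Move 6: P2 pit1 -> P1=[0,0,6,5,0,4](1) P2=[6,0,1,7,4,0](3)
Move 7: P2 pit4 -> P1=[1,1,6,5,0,4](1) P2=[6,0,1,7,0,1](4)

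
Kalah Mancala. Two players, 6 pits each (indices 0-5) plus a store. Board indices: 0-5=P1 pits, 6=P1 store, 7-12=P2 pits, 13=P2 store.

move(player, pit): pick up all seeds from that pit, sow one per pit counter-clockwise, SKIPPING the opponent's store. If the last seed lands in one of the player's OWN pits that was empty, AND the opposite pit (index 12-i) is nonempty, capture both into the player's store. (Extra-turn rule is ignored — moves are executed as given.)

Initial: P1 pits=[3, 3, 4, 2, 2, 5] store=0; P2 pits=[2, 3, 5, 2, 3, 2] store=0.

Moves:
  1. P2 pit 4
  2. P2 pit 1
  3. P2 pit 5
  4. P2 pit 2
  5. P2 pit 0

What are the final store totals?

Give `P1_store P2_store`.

Move 1: P2 pit4 -> P1=[4,3,4,2,2,5](0) P2=[2,3,5,2,0,3](1)
Move 2: P2 pit1 -> P1=[4,0,4,2,2,5](0) P2=[2,0,6,3,0,3](5)
Move 3: P2 pit5 -> P1=[5,1,4,2,2,5](0) P2=[2,0,6,3,0,0](6)
Move 4: P2 pit2 -> P1=[6,2,4,2,2,5](0) P2=[2,0,0,4,1,1](7)
Move 5: P2 pit0 -> P1=[6,2,4,0,2,5](0) P2=[0,1,0,4,1,1](10)

Answer: 0 10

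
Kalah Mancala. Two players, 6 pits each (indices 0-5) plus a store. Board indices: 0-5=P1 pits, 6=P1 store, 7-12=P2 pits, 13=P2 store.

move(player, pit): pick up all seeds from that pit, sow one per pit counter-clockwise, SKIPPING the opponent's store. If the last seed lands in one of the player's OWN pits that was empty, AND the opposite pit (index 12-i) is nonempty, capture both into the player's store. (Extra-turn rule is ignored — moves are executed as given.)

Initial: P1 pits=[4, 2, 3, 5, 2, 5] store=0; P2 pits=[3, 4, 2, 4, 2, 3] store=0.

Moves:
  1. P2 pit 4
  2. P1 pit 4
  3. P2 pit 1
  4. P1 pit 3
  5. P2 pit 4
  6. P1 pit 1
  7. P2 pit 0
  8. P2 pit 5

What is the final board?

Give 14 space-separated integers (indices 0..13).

Answer: 5 1 5 1 2 7 6 0 2 1 6 1 0 2

Derivation:
Move 1: P2 pit4 -> P1=[4,2,3,5,2,5](0) P2=[3,4,2,4,0,4](1)
Move 2: P1 pit4 -> P1=[4,2,3,5,0,6](1) P2=[3,4,2,4,0,4](1)
Move 3: P2 pit1 -> P1=[4,2,3,5,0,6](1) P2=[3,0,3,5,1,5](1)
Move 4: P1 pit3 -> P1=[4,2,3,0,1,7](2) P2=[4,1,3,5,1,5](1)
Move 5: P2 pit4 -> P1=[4,2,3,0,1,7](2) P2=[4,1,3,5,0,6](1)
Move 6: P1 pit1 -> P1=[4,0,4,0,1,7](6) P2=[4,1,0,5,0,6](1)
Move 7: P2 pit0 -> P1=[4,0,4,0,1,7](6) P2=[0,2,1,6,1,6](1)
Move 8: P2 pit5 -> P1=[5,1,5,1,2,7](6) P2=[0,2,1,6,1,0](2)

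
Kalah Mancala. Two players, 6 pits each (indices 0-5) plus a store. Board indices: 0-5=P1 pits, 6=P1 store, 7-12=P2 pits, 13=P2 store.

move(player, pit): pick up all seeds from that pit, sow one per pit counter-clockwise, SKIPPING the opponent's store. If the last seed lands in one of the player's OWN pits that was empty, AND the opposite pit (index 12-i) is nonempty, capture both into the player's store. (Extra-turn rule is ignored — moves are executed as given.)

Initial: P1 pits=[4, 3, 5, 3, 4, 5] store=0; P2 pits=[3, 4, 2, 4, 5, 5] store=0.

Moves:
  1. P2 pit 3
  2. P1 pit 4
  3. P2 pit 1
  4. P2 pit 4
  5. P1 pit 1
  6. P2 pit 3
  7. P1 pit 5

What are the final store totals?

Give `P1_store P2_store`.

Answer: 2 3

Derivation:
Move 1: P2 pit3 -> P1=[5,3,5,3,4,5](0) P2=[3,4,2,0,6,6](1)
Move 2: P1 pit4 -> P1=[5,3,5,3,0,6](1) P2=[4,5,2,0,6,6](1)
Move 3: P2 pit1 -> P1=[5,3,5,3,0,6](1) P2=[4,0,3,1,7,7](2)
Move 4: P2 pit4 -> P1=[6,4,6,4,1,6](1) P2=[4,0,3,1,0,8](3)
Move 5: P1 pit1 -> P1=[6,0,7,5,2,7](1) P2=[4,0,3,1,0,8](3)
Move 6: P2 pit3 -> P1=[6,0,7,5,2,7](1) P2=[4,0,3,0,1,8](3)
Move 7: P1 pit5 -> P1=[6,0,7,5,2,0](2) P2=[5,1,4,1,2,9](3)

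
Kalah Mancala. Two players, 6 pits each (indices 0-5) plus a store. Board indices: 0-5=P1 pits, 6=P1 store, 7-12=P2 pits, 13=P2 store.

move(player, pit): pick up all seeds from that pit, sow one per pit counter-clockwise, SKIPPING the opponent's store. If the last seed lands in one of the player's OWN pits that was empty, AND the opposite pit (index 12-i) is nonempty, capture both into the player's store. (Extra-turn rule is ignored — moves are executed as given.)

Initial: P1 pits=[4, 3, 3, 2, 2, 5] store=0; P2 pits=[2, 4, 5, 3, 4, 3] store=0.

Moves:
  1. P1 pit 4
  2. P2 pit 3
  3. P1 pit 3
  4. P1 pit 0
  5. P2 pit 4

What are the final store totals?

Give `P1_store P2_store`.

Move 1: P1 pit4 -> P1=[4,3,3,2,0,6](1) P2=[2,4,5,3,4,3](0)
Move 2: P2 pit3 -> P1=[4,3,3,2,0,6](1) P2=[2,4,5,0,5,4](1)
Move 3: P1 pit3 -> P1=[4,3,3,0,1,7](1) P2=[2,4,5,0,5,4](1)
Move 4: P1 pit0 -> P1=[0,4,4,1,2,7](1) P2=[2,4,5,0,5,4](1)
Move 5: P2 pit4 -> P1=[1,5,5,1,2,7](1) P2=[2,4,5,0,0,5](2)

Answer: 1 2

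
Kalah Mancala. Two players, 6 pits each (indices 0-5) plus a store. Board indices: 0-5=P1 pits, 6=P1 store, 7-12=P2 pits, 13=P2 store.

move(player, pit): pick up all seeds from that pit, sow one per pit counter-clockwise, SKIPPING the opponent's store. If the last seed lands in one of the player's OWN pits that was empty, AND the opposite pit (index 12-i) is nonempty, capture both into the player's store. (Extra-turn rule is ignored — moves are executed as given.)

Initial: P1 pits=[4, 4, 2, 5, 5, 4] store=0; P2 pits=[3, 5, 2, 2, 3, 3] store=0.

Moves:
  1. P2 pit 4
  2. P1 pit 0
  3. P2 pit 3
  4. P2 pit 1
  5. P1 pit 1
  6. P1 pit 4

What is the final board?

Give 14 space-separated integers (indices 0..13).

Answer: 0 0 4 7 0 7 2 4 1 4 2 3 6 2

Derivation:
Move 1: P2 pit4 -> P1=[5,4,2,5,5,4](0) P2=[3,5,2,2,0,4](1)
Move 2: P1 pit0 -> P1=[0,5,3,6,6,5](0) P2=[3,5,2,2,0,4](1)
Move 3: P2 pit3 -> P1=[0,5,3,6,6,5](0) P2=[3,5,2,0,1,5](1)
Move 4: P2 pit1 -> P1=[0,5,3,6,6,5](0) P2=[3,0,3,1,2,6](2)
Move 5: P1 pit1 -> P1=[0,0,4,7,7,6](1) P2=[3,0,3,1,2,6](2)
Move 6: P1 pit4 -> P1=[0,0,4,7,0,7](2) P2=[4,1,4,2,3,6](2)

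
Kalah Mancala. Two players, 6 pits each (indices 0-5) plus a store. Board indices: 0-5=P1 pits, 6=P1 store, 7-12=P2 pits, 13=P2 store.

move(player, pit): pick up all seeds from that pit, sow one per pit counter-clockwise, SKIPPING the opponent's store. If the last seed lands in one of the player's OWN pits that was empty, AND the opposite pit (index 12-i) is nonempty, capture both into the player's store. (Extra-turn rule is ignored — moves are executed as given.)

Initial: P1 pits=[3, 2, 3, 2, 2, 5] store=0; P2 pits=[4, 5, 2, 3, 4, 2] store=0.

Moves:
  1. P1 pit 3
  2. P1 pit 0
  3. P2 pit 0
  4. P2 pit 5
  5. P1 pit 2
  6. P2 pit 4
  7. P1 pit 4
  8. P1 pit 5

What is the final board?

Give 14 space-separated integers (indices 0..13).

Move 1: P1 pit3 -> P1=[3,2,3,0,3,6](0) P2=[4,5,2,3,4,2](0)
Move 2: P1 pit0 -> P1=[0,3,4,0,3,6](3) P2=[4,5,0,3,4,2](0)
Move 3: P2 pit0 -> P1=[0,3,4,0,3,6](3) P2=[0,6,1,4,5,2](0)
Move 4: P2 pit5 -> P1=[1,3,4,0,3,6](3) P2=[0,6,1,4,5,0](1)
Move 5: P1 pit2 -> P1=[1,3,0,1,4,7](4) P2=[0,6,1,4,5,0](1)
Move 6: P2 pit4 -> P1=[2,4,1,1,4,7](4) P2=[0,6,1,4,0,1](2)
Move 7: P1 pit4 -> P1=[2,4,1,1,0,8](5) P2=[1,7,1,4,0,1](2)
Move 8: P1 pit5 -> P1=[3,4,1,1,0,0](6) P2=[2,8,2,5,1,2](2)

Answer: 3 4 1 1 0 0 6 2 8 2 5 1 2 2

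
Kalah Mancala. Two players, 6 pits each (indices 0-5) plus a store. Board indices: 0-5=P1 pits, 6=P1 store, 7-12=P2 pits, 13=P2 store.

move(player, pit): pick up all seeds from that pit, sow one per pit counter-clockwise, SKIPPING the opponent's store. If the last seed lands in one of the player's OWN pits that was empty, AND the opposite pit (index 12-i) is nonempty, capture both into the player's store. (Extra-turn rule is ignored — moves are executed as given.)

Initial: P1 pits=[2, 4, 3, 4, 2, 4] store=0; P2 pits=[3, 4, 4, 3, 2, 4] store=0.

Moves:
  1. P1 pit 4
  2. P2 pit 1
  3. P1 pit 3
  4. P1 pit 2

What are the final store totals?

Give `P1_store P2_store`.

Move 1: P1 pit4 -> P1=[2,4,3,4,0,5](1) P2=[3,4,4,3,2,4](0)
Move 2: P2 pit1 -> P1=[2,4,3,4,0,5](1) P2=[3,0,5,4,3,5](0)
Move 3: P1 pit3 -> P1=[2,4,3,0,1,6](2) P2=[4,0,5,4,3,5](0)
Move 4: P1 pit2 -> P1=[2,4,0,1,2,7](2) P2=[4,0,5,4,3,5](0)

Answer: 2 0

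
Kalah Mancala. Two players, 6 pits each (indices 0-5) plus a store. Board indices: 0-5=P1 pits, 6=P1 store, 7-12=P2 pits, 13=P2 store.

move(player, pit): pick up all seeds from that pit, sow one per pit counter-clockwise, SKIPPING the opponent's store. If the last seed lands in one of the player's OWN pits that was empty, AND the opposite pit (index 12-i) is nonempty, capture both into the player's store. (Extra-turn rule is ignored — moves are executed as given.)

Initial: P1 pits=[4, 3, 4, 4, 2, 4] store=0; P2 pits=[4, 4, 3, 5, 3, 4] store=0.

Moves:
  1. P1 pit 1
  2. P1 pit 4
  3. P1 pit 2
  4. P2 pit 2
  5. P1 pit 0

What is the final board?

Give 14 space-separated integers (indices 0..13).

Answer: 0 1 1 7 2 6 2 6 4 0 6 4 5 0

Derivation:
Move 1: P1 pit1 -> P1=[4,0,5,5,3,4](0) P2=[4,4,3,5,3,4](0)
Move 2: P1 pit4 -> P1=[4,0,5,5,0,5](1) P2=[5,4,3,5,3,4](0)
Move 3: P1 pit2 -> P1=[4,0,0,6,1,6](2) P2=[6,4,3,5,3,4](0)
Move 4: P2 pit2 -> P1=[4,0,0,6,1,6](2) P2=[6,4,0,6,4,5](0)
Move 5: P1 pit0 -> P1=[0,1,1,7,2,6](2) P2=[6,4,0,6,4,5](0)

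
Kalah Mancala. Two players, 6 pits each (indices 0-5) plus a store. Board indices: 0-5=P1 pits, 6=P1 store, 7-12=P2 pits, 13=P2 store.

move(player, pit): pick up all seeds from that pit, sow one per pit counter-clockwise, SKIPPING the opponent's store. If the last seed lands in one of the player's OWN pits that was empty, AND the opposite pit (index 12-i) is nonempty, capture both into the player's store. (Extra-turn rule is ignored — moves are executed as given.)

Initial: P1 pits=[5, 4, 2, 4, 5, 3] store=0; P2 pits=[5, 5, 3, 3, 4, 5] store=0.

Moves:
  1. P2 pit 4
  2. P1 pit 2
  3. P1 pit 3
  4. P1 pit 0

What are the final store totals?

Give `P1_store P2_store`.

Move 1: P2 pit4 -> P1=[6,5,2,4,5,3](0) P2=[5,5,3,3,0,6](1)
Move 2: P1 pit2 -> P1=[6,5,0,5,6,3](0) P2=[5,5,3,3,0,6](1)
Move 3: P1 pit3 -> P1=[6,5,0,0,7,4](1) P2=[6,6,3,3,0,6](1)
Move 4: P1 pit0 -> P1=[0,6,1,1,8,5](2) P2=[6,6,3,3,0,6](1)

Answer: 2 1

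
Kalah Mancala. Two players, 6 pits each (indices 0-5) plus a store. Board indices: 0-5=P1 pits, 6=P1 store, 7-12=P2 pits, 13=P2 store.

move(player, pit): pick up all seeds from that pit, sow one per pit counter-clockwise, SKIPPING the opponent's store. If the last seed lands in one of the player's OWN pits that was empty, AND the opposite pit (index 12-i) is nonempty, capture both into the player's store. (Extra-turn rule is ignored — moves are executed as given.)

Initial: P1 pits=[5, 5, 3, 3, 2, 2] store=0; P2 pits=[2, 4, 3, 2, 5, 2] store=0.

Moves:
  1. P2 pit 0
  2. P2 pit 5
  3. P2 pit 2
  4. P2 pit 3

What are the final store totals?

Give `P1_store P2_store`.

Move 1: P2 pit0 -> P1=[5,5,3,3,2,2](0) P2=[0,5,4,2,5,2](0)
Move 2: P2 pit5 -> P1=[6,5,3,3,2,2](0) P2=[0,5,4,2,5,0](1)
Move 3: P2 pit2 -> P1=[6,5,3,3,2,2](0) P2=[0,5,0,3,6,1](2)
Move 4: P2 pit3 -> P1=[6,5,3,3,2,2](0) P2=[0,5,0,0,7,2](3)

Answer: 0 3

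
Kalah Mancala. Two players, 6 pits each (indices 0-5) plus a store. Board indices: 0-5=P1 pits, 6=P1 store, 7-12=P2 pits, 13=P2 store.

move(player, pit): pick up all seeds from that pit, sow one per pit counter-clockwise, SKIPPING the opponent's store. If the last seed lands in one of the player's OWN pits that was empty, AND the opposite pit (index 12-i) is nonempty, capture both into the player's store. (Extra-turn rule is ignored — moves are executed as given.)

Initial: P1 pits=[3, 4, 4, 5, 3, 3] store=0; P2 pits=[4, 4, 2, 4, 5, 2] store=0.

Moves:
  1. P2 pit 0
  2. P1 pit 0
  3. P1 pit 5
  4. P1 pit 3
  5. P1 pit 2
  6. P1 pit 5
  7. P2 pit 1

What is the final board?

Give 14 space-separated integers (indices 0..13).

Move 1: P2 pit0 -> P1=[3,4,4,5,3,3](0) P2=[0,5,3,5,6,2](0)
Move 2: P1 pit0 -> P1=[0,5,5,6,3,3](0) P2=[0,5,3,5,6,2](0)
Move 3: P1 pit5 -> P1=[0,5,5,6,3,0](1) P2=[1,6,3,5,6,2](0)
Move 4: P1 pit3 -> P1=[0,5,5,0,4,1](2) P2=[2,7,4,5,6,2](0)
Move 5: P1 pit2 -> P1=[0,5,0,1,5,2](3) P2=[3,7,4,5,6,2](0)
Move 6: P1 pit5 -> P1=[0,5,0,1,5,0](4) P2=[4,7,4,5,6,2](0)
Move 7: P2 pit1 -> P1=[1,6,0,1,5,0](4) P2=[4,0,5,6,7,3](1)

Answer: 1 6 0 1 5 0 4 4 0 5 6 7 3 1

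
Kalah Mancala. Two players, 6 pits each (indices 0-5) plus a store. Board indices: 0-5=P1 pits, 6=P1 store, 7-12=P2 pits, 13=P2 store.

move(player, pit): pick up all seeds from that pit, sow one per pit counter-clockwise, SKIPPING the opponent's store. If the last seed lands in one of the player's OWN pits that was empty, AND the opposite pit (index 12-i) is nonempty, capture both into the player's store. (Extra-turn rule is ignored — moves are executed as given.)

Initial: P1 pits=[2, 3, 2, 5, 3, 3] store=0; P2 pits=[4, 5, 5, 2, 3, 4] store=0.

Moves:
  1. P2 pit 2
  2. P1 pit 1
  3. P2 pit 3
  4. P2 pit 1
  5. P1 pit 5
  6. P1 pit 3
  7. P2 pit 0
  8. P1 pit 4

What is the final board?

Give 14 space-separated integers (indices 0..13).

Move 1: P2 pit2 -> P1=[3,3,2,5,3,3](0) P2=[4,5,0,3,4,5](1)
Move 2: P1 pit1 -> P1=[3,0,3,6,4,3](0) P2=[4,5,0,3,4,5](1)
Move 3: P2 pit3 -> P1=[3,0,3,6,4,3](0) P2=[4,5,0,0,5,6](2)
Move 4: P2 pit1 -> P1=[3,0,3,6,4,3](0) P2=[4,0,1,1,6,7](3)
Move 5: P1 pit5 -> P1=[3,0,3,6,4,0](1) P2=[5,1,1,1,6,7](3)
Move 6: P1 pit3 -> P1=[3,0,3,0,5,1](2) P2=[6,2,2,1,6,7](3)
Move 7: P2 pit0 -> P1=[3,0,3,0,5,1](2) P2=[0,3,3,2,7,8](4)
Move 8: P1 pit4 -> P1=[3,0,3,0,0,2](3) P2=[1,4,4,2,7,8](4)

Answer: 3 0 3 0 0 2 3 1 4 4 2 7 8 4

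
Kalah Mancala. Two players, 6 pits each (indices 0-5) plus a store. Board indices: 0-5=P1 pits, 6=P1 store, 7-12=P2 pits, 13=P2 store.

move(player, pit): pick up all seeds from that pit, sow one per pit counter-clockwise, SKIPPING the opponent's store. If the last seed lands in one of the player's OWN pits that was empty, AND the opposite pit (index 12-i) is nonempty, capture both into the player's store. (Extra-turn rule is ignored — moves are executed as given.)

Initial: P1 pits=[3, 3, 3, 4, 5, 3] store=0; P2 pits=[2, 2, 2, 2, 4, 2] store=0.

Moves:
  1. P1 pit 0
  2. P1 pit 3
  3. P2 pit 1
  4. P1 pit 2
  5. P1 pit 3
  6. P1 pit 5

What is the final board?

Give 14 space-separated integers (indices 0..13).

Answer: 0 4 0 0 8 0 3 4 1 4 4 5 2 0

Derivation:
Move 1: P1 pit0 -> P1=[0,4,4,5,5,3](0) P2=[2,2,2,2,4,2](0)
Move 2: P1 pit3 -> P1=[0,4,4,0,6,4](1) P2=[3,3,2,2,4,2](0)
Move 3: P2 pit1 -> P1=[0,4,4,0,6,4](1) P2=[3,0,3,3,5,2](0)
Move 4: P1 pit2 -> P1=[0,4,0,1,7,5](2) P2=[3,0,3,3,5,2](0)
Move 5: P1 pit3 -> P1=[0,4,0,0,8,5](2) P2=[3,0,3,3,5,2](0)
Move 6: P1 pit5 -> P1=[0,4,0,0,8,0](3) P2=[4,1,4,4,5,2](0)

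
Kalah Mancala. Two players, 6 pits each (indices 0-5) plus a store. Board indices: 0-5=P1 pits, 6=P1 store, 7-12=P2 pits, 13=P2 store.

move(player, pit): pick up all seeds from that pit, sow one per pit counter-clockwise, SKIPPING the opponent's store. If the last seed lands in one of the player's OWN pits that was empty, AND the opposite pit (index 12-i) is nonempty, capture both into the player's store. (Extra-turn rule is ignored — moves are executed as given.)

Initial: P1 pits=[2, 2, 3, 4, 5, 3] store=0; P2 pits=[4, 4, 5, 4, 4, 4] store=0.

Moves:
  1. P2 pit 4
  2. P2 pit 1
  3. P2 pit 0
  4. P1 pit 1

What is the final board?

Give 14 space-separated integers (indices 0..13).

Answer: 3 0 4 5 6 3 0 0 1 7 6 2 6 1

Derivation:
Move 1: P2 pit4 -> P1=[3,3,3,4,5,3](0) P2=[4,4,5,4,0,5](1)
Move 2: P2 pit1 -> P1=[3,3,3,4,5,3](0) P2=[4,0,6,5,1,6](1)
Move 3: P2 pit0 -> P1=[3,3,3,4,5,3](0) P2=[0,1,7,6,2,6](1)
Move 4: P1 pit1 -> P1=[3,0,4,5,6,3](0) P2=[0,1,7,6,2,6](1)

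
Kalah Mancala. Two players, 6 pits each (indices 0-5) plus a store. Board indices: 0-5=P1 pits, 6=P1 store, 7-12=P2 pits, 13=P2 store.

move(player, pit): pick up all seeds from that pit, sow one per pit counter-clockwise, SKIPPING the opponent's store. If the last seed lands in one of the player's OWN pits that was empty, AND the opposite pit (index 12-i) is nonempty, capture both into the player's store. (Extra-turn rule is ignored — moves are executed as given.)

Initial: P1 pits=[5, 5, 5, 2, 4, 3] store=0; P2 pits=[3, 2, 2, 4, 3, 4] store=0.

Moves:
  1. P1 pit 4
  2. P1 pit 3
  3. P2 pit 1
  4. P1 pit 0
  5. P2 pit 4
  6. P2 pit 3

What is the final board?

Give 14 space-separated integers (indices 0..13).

Move 1: P1 pit4 -> P1=[5,5,5,2,0,4](1) P2=[4,3,2,4,3,4](0)
Move 2: P1 pit3 -> P1=[5,5,5,0,1,5](1) P2=[4,3,2,4,3,4](0)
Move 3: P2 pit1 -> P1=[5,5,5,0,1,5](1) P2=[4,0,3,5,4,4](0)
Move 4: P1 pit0 -> P1=[0,6,6,1,2,6](1) P2=[4,0,3,5,4,4](0)
Move 5: P2 pit4 -> P1=[1,7,6,1,2,6](1) P2=[4,0,3,5,0,5](1)
Move 6: P2 pit3 -> P1=[2,8,6,1,2,6](1) P2=[4,0,3,0,1,6](2)

Answer: 2 8 6 1 2 6 1 4 0 3 0 1 6 2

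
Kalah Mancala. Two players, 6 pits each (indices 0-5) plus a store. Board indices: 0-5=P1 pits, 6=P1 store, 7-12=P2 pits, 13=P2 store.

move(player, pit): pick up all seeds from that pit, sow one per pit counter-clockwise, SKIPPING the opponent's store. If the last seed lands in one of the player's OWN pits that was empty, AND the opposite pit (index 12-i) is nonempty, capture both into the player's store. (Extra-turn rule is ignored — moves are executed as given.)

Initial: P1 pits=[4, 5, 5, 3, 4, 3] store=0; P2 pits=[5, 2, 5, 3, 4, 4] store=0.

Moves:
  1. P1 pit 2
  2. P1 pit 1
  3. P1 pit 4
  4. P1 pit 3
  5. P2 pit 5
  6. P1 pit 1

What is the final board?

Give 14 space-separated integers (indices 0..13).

Move 1: P1 pit2 -> P1=[4,5,0,4,5,4](1) P2=[6,2,5,3,4,4](0)
Move 2: P1 pit1 -> P1=[4,0,1,5,6,5](2) P2=[6,2,5,3,4,4](0)
Move 3: P1 pit4 -> P1=[4,0,1,5,0,6](3) P2=[7,3,6,4,4,4](0)
Move 4: P1 pit3 -> P1=[4,0,1,0,1,7](4) P2=[8,4,6,4,4,4](0)
Move 5: P2 pit5 -> P1=[5,1,2,0,1,7](4) P2=[8,4,6,4,4,0](1)
Move 6: P1 pit1 -> P1=[5,0,3,0,1,7](4) P2=[8,4,6,4,4,0](1)

Answer: 5 0 3 0 1 7 4 8 4 6 4 4 0 1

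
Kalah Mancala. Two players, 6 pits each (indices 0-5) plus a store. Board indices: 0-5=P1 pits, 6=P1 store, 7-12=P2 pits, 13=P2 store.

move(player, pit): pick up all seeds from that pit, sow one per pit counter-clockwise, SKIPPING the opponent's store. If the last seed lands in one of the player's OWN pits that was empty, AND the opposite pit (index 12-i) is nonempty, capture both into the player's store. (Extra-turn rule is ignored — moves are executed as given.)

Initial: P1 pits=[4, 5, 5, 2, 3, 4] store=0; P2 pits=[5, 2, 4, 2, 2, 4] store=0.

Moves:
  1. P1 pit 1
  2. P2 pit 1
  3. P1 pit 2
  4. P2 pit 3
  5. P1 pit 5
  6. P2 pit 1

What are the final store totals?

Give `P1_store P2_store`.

Answer: 3 1

Derivation:
Move 1: P1 pit1 -> P1=[4,0,6,3,4,5](1) P2=[5,2,4,2,2,4](0)
Move 2: P2 pit1 -> P1=[4,0,6,3,4,5](1) P2=[5,0,5,3,2,4](0)
Move 3: P1 pit2 -> P1=[4,0,0,4,5,6](2) P2=[6,1,5,3,2,4](0)
Move 4: P2 pit3 -> P1=[4,0,0,4,5,6](2) P2=[6,1,5,0,3,5](1)
Move 5: P1 pit5 -> P1=[4,0,0,4,5,0](3) P2=[7,2,6,1,4,5](1)
Move 6: P2 pit1 -> P1=[4,0,0,4,5,0](3) P2=[7,0,7,2,4,5](1)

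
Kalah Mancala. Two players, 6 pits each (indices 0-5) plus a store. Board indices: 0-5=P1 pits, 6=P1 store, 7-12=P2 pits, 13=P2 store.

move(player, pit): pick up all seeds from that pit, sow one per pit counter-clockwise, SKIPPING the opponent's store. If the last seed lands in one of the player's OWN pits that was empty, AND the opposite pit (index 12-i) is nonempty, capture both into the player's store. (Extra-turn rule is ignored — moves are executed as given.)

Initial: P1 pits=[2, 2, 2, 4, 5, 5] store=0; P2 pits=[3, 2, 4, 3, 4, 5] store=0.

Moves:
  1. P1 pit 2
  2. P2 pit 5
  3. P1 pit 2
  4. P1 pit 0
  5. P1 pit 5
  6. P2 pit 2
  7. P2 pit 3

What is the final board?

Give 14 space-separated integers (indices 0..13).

Answer: 2 5 1 8 6 0 1 4 3 0 0 6 2 3

Derivation:
Move 1: P1 pit2 -> P1=[2,2,0,5,6,5](0) P2=[3,2,4,3,4,5](0)
Move 2: P2 pit5 -> P1=[3,3,1,6,6,5](0) P2=[3,2,4,3,4,0](1)
Move 3: P1 pit2 -> P1=[3,3,0,7,6,5](0) P2=[3,2,4,3,4,0](1)
Move 4: P1 pit0 -> P1=[0,4,1,8,6,5](0) P2=[3,2,4,3,4,0](1)
Move 5: P1 pit5 -> P1=[0,4,1,8,6,0](1) P2=[4,3,5,4,4,0](1)
Move 6: P2 pit2 -> P1=[1,4,1,8,6,0](1) P2=[4,3,0,5,5,1](2)
Move 7: P2 pit3 -> P1=[2,5,1,8,6,0](1) P2=[4,3,0,0,6,2](3)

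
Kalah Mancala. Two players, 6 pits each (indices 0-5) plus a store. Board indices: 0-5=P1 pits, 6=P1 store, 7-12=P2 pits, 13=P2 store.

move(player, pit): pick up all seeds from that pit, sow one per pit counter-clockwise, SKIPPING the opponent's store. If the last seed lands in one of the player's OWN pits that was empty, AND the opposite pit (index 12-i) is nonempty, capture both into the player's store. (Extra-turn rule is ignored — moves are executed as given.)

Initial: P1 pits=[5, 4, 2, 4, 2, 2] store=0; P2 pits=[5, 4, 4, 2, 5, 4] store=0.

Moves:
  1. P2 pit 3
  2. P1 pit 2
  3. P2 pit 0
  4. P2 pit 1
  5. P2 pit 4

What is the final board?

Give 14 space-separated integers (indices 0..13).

Move 1: P2 pit3 -> P1=[5,4,2,4,2,2](0) P2=[5,4,4,0,6,5](0)
Move 2: P1 pit2 -> P1=[5,4,0,5,3,2](0) P2=[5,4,4,0,6,5](0)
Move 3: P2 pit0 -> P1=[5,4,0,5,3,2](0) P2=[0,5,5,1,7,6](0)
Move 4: P2 pit1 -> P1=[5,4,0,5,3,2](0) P2=[0,0,6,2,8,7](1)
Move 5: P2 pit4 -> P1=[6,5,1,6,4,3](0) P2=[0,0,6,2,0,8](2)

Answer: 6 5 1 6 4 3 0 0 0 6 2 0 8 2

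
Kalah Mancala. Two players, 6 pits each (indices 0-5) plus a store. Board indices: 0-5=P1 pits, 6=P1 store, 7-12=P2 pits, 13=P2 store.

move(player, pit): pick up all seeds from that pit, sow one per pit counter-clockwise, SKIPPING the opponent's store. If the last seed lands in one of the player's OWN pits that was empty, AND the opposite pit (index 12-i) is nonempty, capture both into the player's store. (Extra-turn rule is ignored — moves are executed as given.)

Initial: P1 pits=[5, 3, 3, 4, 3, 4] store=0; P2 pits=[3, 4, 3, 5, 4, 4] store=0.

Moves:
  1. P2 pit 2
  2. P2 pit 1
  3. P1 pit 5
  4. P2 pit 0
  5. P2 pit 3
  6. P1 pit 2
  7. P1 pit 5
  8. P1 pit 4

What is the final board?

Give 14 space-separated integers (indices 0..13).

Answer: 6 4 0 6 0 1 4 1 3 4 0 8 7 1

Derivation:
Move 1: P2 pit2 -> P1=[5,3,3,4,3,4](0) P2=[3,4,0,6,5,5](0)
Move 2: P2 pit1 -> P1=[5,3,3,4,3,4](0) P2=[3,0,1,7,6,6](0)
Move 3: P1 pit5 -> P1=[5,3,3,4,3,0](1) P2=[4,1,2,7,6,6](0)
Move 4: P2 pit0 -> P1=[5,3,3,4,3,0](1) P2=[0,2,3,8,7,6](0)
Move 5: P2 pit3 -> P1=[6,4,4,5,4,0](1) P2=[0,2,3,0,8,7](1)
Move 6: P1 pit2 -> P1=[6,4,0,6,5,1](2) P2=[0,2,3,0,8,7](1)
Move 7: P1 pit5 -> P1=[6,4,0,6,5,0](3) P2=[0,2,3,0,8,7](1)
Move 8: P1 pit4 -> P1=[6,4,0,6,0,1](4) P2=[1,3,4,0,8,7](1)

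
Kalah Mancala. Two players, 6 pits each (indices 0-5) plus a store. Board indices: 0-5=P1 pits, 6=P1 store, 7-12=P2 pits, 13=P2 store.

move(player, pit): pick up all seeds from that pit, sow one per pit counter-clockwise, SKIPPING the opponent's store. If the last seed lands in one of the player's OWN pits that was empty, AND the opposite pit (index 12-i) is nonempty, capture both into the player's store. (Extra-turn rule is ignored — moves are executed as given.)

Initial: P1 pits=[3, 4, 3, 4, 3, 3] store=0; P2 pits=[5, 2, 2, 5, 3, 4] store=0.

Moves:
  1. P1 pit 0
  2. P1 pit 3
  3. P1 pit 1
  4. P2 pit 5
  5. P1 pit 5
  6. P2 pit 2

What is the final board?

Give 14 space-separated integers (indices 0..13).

Answer: 0 1 6 1 5 0 3 7 4 0 7 4 0 3

Derivation:
Move 1: P1 pit0 -> P1=[0,5,4,5,3,3](0) P2=[5,2,2,5,3,4](0)
Move 2: P1 pit3 -> P1=[0,5,4,0,4,4](1) P2=[6,3,2,5,3,4](0)
Move 3: P1 pit1 -> P1=[0,0,5,1,5,5](2) P2=[6,3,2,5,3,4](0)
Move 4: P2 pit5 -> P1=[1,1,6,1,5,5](2) P2=[6,3,2,5,3,0](1)
Move 5: P1 pit5 -> P1=[1,1,6,1,5,0](3) P2=[7,4,3,6,3,0](1)
Move 6: P2 pit2 -> P1=[0,1,6,1,5,0](3) P2=[7,4,0,7,4,0](3)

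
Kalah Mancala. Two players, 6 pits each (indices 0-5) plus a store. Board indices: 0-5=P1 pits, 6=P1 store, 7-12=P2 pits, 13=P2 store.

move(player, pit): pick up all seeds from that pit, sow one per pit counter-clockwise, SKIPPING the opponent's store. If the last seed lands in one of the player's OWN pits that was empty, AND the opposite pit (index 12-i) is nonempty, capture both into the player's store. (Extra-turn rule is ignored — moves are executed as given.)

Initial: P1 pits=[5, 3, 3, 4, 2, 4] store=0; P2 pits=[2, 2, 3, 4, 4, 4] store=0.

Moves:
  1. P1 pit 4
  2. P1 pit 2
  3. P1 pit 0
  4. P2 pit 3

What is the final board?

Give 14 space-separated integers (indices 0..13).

Move 1: P1 pit4 -> P1=[5,3,3,4,0,5](1) P2=[2,2,3,4,4,4](0)
Move 2: P1 pit2 -> P1=[5,3,0,5,1,6](1) P2=[2,2,3,4,4,4](0)
Move 3: P1 pit0 -> P1=[0,4,1,6,2,7](1) P2=[2,2,3,4,4,4](0)
Move 4: P2 pit3 -> P1=[1,4,1,6,2,7](1) P2=[2,2,3,0,5,5](1)

Answer: 1 4 1 6 2 7 1 2 2 3 0 5 5 1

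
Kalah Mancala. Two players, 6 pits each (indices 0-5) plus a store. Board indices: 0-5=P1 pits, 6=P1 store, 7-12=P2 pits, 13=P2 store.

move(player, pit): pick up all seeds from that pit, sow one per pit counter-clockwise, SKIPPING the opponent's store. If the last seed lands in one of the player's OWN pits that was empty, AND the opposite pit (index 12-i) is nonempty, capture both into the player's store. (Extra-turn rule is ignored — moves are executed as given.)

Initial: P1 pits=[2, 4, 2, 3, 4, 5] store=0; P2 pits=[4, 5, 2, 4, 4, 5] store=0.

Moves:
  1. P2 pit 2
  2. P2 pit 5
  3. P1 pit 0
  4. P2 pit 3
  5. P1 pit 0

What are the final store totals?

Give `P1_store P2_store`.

Answer: 0 2

Derivation:
Move 1: P2 pit2 -> P1=[2,4,2,3,4,5](0) P2=[4,5,0,5,5,5](0)
Move 2: P2 pit5 -> P1=[3,5,3,4,4,5](0) P2=[4,5,0,5,5,0](1)
Move 3: P1 pit0 -> P1=[0,6,4,5,4,5](0) P2=[4,5,0,5,5,0](1)
Move 4: P2 pit3 -> P1=[1,7,4,5,4,5](0) P2=[4,5,0,0,6,1](2)
Move 5: P1 pit0 -> P1=[0,8,4,5,4,5](0) P2=[4,5,0,0,6,1](2)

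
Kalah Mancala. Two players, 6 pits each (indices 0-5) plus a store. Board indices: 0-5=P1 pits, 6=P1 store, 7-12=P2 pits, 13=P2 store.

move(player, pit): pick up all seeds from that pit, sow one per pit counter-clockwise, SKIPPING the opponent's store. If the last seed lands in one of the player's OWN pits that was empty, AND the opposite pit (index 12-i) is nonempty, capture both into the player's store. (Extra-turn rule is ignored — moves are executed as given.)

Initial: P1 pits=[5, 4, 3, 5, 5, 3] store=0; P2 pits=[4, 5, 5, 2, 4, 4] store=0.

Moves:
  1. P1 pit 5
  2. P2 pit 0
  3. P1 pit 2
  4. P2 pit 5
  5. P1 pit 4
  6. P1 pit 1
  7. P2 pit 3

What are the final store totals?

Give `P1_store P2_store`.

Move 1: P1 pit5 -> P1=[5,4,3,5,5,0](1) P2=[5,6,5,2,4,4](0)
Move 2: P2 pit0 -> P1=[5,4,3,5,5,0](1) P2=[0,7,6,3,5,5](0)
Move 3: P1 pit2 -> P1=[5,4,0,6,6,1](1) P2=[0,7,6,3,5,5](0)
Move 4: P2 pit5 -> P1=[6,5,1,7,6,1](1) P2=[0,7,6,3,5,0](1)
Move 5: P1 pit4 -> P1=[6,5,1,7,0,2](2) P2=[1,8,7,4,5,0](1)
Move 6: P1 pit1 -> P1=[6,0,2,8,1,3](3) P2=[1,8,7,4,5,0](1)
Move 7: P2 pit3 -> P1=[7,0,2,8,1,3](3) P2=[1,8,7,0,6,1](2)

Answer: 3 2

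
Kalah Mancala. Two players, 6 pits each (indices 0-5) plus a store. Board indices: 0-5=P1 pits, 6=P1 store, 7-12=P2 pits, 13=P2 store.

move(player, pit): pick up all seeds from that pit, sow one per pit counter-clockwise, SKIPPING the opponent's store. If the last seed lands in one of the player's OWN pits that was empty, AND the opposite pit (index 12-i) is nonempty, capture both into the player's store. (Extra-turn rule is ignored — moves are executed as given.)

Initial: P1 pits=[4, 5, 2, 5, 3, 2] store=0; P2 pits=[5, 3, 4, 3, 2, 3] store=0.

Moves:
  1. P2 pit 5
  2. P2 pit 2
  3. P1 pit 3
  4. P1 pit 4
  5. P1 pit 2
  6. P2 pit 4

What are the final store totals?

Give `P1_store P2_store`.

Answer: 8 3

Derivation:
Move 1: P2 pit5 -> P1=[5,6,2,5,3,2](0) P2=[5,3,4,3,2,0](1)
Move 2: P2 pit2 -> P1=[5,6,2,5,3,2](0) P2=[5,3,0,4,3,1](2)
Move 3: P1 pit3 -> P1=[5,6,2,0,4,3](1) P2=[6,4,0,4,3,1](2)
Move 4: P1 pit4 -> P1=[5,6,2,0,0,4](2) P2=[7,5,0,4,3,1](2)
Move 5: P1 pit2 -> P1=[5,6,0,1,0,4](8) P2=[7,0,0,4,3,1](2)
Move 6: P2 pit4 -> P1=[6,6,0,1,0,4](8) P2=[7,0,0,4,0,2](3)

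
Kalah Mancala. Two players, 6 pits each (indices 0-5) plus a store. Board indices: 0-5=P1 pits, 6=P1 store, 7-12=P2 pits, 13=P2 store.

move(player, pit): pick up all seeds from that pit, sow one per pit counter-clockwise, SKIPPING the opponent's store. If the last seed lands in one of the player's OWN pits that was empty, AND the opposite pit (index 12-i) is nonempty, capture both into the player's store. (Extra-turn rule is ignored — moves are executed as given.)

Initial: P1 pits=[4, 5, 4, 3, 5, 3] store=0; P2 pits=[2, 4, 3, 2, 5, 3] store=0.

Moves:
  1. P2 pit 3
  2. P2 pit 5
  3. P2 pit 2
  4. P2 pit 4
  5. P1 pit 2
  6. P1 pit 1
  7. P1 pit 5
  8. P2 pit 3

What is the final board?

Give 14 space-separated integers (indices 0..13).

Move 1: P2 pit3 -> P1=[4,5,4,3,5,3](0) P2=[2,4,3,0,6,4](0)
Move 2: P2 pit5 -> P1=[5,6,5,3,5,3](0) P2=[2,4,3,0,6,0](1)
Move 3: P2 pit2 -> P1=[0,6,5,3,5,3](0) P2=[2,4,0,1,7,0](7)
Move 4: P2 pit4 -> P1=[1,7,6,4,6,3](0) P2=[2,4,0,1,0,1](8)
Move 5: P1 pit2 -> P1=[1,7,0,5,7,4](1) P2=[3,5,0,1,0,1](8)
Move 6: P1 pit1 -> P1=[1,0,1,6,8,5](2) P2=[4,6,0,1,0,1](8)
Move 7: P1 pit5 -> P1=[1,0,1,6,8,0](3) P2=[5,7,1,2,0,1](8)
Move 8: P2 pit3 -> P1=[1,0,1,6,8,0](3) P2=[5,7,1,0,1,2](8)

Answer: 1 0 1 6 8 0 3 5 7 1 0 1 2 8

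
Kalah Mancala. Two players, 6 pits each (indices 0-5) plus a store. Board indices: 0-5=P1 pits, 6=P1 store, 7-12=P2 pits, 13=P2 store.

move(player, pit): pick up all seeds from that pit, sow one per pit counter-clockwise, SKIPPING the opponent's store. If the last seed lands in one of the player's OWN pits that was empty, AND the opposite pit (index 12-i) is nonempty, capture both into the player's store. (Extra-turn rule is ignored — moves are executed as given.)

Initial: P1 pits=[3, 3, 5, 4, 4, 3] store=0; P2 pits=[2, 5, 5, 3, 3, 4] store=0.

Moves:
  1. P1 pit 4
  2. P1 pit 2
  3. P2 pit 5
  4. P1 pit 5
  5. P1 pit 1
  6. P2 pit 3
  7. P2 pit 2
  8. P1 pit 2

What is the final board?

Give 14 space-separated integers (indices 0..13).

Answer: 6 1 0 7 3 0 9 0 7 0 1 5 2 3

Derivation:
Move 1: P1 pit4 -> P1=[3,3,5,4,0,4](1) P2=[3,6,5,3,3,4](0)
Move 2: P1 pit2 -> P1=[3,3,0,5,1,5](2) P2=[4,6,5,3,3,4](0)
Move 3: P2 pit5 -> P1=[4,4,1,5,1,5](2) P2=[4,6,5,3,3,0](1)
Move 4: P1 pit5 -> P1=[4,4,1,5,1,0](3) P2=[5,7,6,4,3,0](1)
Move 5: P1 pit1 -> P1=[4,0,2,6,2,0](9) P2=[0,7,6,4,3,0](1)
Move 6: P2 pit3 -> P1=[5,0,2,6,2,0](9) P2=[0,7,6,0,4,1](2)
Move 7: P2 pit2 -> P1=[6,1,2,6,2,0](9) P2=[0,7,0,1,5,2](3)
Move 8: P1 pit2 -> P1=[6,1,0,7,3,0](9) P2=[0,7,0,1,5,2](3)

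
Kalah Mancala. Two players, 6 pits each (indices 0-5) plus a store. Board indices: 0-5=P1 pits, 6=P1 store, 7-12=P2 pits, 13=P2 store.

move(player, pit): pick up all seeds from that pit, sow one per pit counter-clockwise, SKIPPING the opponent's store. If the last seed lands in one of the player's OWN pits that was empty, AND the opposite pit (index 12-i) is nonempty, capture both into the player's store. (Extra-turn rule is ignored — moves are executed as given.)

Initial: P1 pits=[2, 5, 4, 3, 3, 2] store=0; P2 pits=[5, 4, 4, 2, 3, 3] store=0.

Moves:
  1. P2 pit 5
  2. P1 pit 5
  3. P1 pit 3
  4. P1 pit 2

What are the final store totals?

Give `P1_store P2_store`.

Move 1: P2 pit5 -> P1=[3,6,4,3,3,2](0) P2=[5,4,4,2,3,0](1)
Move 2: P1 pit5 -> P1=[3,6,4,3,3,0](1) P2=[6,4,4,2,3,0](1)
Move 3: P1 pit3 -> P1=[3,6,4,0,4,1](2) P2=[6,4,4,2,3,0](1)
Move 4: P1 pit2 -> P1=[3,6,0,1,5,2](3) P2=[6,4,4,2,3,0](1)

Answer: 3 1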